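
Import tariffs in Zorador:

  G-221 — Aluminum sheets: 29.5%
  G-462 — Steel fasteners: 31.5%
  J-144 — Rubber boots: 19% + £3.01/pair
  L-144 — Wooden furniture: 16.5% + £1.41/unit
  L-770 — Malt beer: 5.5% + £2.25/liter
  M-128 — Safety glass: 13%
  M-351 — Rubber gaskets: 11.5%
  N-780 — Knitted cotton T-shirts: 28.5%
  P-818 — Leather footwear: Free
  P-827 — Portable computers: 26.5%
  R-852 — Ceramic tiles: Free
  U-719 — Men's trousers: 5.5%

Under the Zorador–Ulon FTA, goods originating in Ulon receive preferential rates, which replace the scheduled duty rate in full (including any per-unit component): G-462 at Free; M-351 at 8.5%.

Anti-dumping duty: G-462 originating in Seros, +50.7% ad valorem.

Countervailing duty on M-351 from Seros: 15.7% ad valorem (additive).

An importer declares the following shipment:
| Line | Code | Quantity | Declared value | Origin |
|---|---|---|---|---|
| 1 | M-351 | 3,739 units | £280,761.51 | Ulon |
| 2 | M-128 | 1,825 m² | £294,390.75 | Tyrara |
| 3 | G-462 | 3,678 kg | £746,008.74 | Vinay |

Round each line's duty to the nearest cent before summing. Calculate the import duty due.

£297,128.28

Line 1 (M-351, Ulon, 3,739 units, £280,761.51):
Base rate for M-351 is 11.5%.
Origin Ulon qualifies under the Zorador–Ulon agreement and M-351 is covered: preferential rate 8.5% applies instead.
The additional-duty order on M-351 targets Seros, not Ulon; it does not apply.
Duty = £280,761.51 × 8.5% = £23,864.73.
Line 2 (M-128, Tyrara, 1,825 m², £294,390.75):
Base rate for M-128 is 13%.
Duty = £294,390.75 × 13% = £38,270.80.
Line 3 (G-462, Vinay, 3,678 kg, £746,008.74):
Base rate for G-462 is 31.5%.
G-462 has an FTA preferential rate, but origin Vinay is not Ulon; base rate stands.
The additional-duty order on G-462 targets Seros, not Vinay; it does not apply.
Duty = £746,008.74 × 31.5% = £234,992.75.
Total = £23,864.73 + £38,270.80 + £234,992.75 = £297,128.28.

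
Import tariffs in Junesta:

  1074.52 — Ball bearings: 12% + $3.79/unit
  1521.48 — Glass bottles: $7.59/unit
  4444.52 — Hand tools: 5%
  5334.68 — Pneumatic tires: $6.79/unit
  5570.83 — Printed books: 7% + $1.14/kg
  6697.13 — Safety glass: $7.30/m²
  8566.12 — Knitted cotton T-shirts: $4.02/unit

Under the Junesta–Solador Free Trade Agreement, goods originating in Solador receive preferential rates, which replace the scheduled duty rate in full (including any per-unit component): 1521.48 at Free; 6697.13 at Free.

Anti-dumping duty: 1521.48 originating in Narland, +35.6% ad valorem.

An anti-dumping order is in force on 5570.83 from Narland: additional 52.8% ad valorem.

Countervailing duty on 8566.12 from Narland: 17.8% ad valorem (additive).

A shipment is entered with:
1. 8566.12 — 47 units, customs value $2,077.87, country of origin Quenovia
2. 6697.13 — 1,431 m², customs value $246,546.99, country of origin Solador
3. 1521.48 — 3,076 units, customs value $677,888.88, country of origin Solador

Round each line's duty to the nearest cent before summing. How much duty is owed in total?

Line 1 (8566.12, Quenovia, 47 units, $2,077.87):
Base rate for 8566.12 is $4.02/unit.
The additional-duty order on 8566.12 targets Narland, not Quenovia; it does not apply.
Duty = 47 × $4.02 = $188.94.
Line 2 (6697.13, Solador, 1,431 m², $246,546.99):
Base rate for 6697.13 is $7.30/m².
Origin Solador qualifies under the Junesta–Solador agreement and 6697.13 is covered: preferential rate Free applies instead.
Duty = $246,546.99 × 0% = $0.00.
Line 3 (1521.48, Solador, 3,076 units, $677,888.88):
Base rate for 1521.48 is $7.59/unit.
Origin Solador qualifies under the Junesta–Solador agreement and 1521.48 is covered: preferential rate Free applies instead.
The additional-duty order on 1521.48 targets Narland, not Solador; it does not apply.
Duty = $677,888.88 × 0% = $0.00.
Total = $188.94 + $0.00 + $0.00 = $188.94.

$188.94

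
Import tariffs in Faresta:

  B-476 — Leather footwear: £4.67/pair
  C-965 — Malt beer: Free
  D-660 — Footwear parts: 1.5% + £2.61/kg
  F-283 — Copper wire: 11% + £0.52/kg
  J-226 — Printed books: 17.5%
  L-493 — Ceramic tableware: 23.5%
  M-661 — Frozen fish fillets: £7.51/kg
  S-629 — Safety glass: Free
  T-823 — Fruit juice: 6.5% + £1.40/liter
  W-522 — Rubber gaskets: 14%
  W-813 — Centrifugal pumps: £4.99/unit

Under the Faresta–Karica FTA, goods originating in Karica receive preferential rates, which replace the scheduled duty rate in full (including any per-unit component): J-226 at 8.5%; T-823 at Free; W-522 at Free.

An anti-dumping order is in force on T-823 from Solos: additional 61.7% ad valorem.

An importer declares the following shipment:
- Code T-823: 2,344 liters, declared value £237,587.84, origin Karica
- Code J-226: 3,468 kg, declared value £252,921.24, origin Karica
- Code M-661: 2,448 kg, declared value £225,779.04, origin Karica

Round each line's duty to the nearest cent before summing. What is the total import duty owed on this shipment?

£39,882.79

Line 1 (T-823, Karica, 2,344 liters, £237,587.84):
Base rate for T-823 is 6.5% + £1.40/liter.
Origin Karica qualifies under the Faresta–Karica agreement and T-823 is covered: preferential rate Free applies instead.
The additional-duty order on T-823 targets Solos, not Karica; it does not apply.
Duty = £237,587.84 × 0% = £0.00.
Line 2 (J-226, Karica, 3,468 kg, £252,921.24):
Base rate for J-226 is 17.5%.
Origin Karica qualifies under the Faresta–Karica agreement and J-226 is covered: preferential rate 8.5% applies instead.
Duty = £252,921.24 × 8.5% = £21,498.31.
Line 3 (M-661, Karica, 2,448 kg, £225,779.04):
Base rate for M-661 is £7.51/kg.
Origin Karica is the FTA partner but M-661 is not on the preference list; base rate stands.
Duty = 2,448 × £7.51 = £18,384.48.
Total = £0.00 + £21,498.31 + £18,384.48 = £39,882.79.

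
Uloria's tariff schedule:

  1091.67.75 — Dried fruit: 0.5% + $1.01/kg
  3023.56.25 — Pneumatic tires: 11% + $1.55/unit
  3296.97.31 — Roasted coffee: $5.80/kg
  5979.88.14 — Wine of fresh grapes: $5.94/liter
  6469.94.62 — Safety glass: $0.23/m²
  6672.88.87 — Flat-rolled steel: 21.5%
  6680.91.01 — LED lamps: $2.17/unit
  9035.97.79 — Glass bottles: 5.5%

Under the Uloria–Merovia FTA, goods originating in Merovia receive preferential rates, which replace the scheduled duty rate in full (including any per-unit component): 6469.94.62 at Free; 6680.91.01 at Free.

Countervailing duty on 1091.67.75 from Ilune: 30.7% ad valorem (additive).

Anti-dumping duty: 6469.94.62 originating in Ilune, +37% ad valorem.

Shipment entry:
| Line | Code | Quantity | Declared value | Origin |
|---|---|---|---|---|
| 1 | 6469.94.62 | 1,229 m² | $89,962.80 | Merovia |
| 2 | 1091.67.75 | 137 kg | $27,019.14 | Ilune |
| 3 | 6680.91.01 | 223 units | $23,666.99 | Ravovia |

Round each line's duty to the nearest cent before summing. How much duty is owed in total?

$9,052.25

Line 1 (6469.94.62, Merovia, 1,229 m², $89,962.80):
Base rate for 6469.94.62 is $0.23/m².
Origin Merovia qualifies under the Uloria–Merovia agreement and 6469.94.62 is covered: preferential rate Free applies instead.
The additional-duty order on 6469.94.62 targets Ilune, not Merovia; it does not apply.
Duty = $89,962.80 × 0% = $0.00.
Line 2 (1091.67.75, Ilune, 137 kg, $27,019.14):
Base rate for 1091.67.75 is 0.5% + $1.01/kg.
Additional duty on 1091.67.75 from Ilune: +30.7%. Applied ad valorem rate: 0.5% + 30.7% = 31.2%.
Duty = $27,019.14 × 31.2% + 137 × $1.01 = $8,568.34.
Line 3 (6680.91.01, Ravovia, 223 units, $23,666.99):
Base rate for 6680.91.01 is $2.17/unit.
6680.91.01 has an FTA preferential rate, but origin Ravovia is not Merovia; base rate stands.
Duty = 223 × $2.17 = $483.91.
Total = $0.00 + $8,568.34 + $483.91 = $9,052.25.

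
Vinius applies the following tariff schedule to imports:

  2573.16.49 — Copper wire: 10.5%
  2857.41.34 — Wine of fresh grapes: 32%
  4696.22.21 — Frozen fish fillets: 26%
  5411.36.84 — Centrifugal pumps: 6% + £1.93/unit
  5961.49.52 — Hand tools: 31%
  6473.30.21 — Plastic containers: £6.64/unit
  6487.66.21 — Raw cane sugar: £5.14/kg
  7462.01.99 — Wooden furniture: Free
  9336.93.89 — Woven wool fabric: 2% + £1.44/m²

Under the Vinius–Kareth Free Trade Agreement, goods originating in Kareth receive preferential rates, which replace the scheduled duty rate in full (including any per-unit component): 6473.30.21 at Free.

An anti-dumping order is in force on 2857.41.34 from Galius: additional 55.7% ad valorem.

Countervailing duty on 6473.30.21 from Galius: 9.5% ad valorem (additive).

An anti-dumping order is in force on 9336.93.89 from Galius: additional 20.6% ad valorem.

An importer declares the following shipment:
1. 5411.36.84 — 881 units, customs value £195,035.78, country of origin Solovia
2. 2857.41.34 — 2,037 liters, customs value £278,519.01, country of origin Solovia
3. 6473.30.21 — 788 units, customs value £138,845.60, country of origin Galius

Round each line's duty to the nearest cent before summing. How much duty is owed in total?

£120,951.21

Line 1 (5411.36.84, Solovia, 881 units, £195,035.78):
Base rate for 5411.36.84 is 6% + £1.93/unit.
Duty = £195,035.78 × 6% + 881 × £1.93 = £13,402.48.
Line 2 (2857.41.34, Solovia, 2,037 liters, £278,519.01):
Base rate for 2857.41.34 is 32%.
The additional-duty order on 2857.41.34 targets Galius, not Solovia; it does not apply.
Duty = £278,519.01 × 32% = £89,126.08.
Line 3 (6473.30.21, Galius, 788 units, £138,845.60):
Base rate for 6473.30.21 is £6.64/unit.
6473.30.21 has an FTA preferential rate, but origin Galius is not Kareth; base rate stands.
Additional duty on 6473.30.21 from Galius: +9.5% ad valorem. Applied ad valorem rate = 9.5%.
Duty = £138,845.60 × 9.5% + 788 × £6.64 = £18,422.65.
Total = £13,402.48 + £89,126.08 + £18,422.65 = £120,951.21.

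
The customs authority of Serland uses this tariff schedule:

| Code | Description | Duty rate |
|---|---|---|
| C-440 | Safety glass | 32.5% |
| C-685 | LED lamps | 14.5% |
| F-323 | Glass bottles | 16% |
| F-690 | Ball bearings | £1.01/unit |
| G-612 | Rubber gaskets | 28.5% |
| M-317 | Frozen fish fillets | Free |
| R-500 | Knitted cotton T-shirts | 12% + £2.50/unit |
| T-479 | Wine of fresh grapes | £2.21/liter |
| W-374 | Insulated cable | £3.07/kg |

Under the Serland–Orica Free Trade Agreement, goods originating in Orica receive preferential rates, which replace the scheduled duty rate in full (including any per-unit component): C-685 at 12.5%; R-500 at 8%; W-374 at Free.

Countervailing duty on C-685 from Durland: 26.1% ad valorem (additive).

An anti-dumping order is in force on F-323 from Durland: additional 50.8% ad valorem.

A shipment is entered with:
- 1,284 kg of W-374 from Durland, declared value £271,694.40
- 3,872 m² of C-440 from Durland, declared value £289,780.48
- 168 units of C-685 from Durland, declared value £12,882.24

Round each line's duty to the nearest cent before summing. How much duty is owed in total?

£103,350.73

Line 1 (W-374, Durland, 1,284 kg, £271,694.40):
Base rate for W-374 is £3.07/kg.
W-374 has an FTA preferential rate, but origin Durland is not Orica; base rate stands.
Duty = 1,284 × £3.07 = £3,941.88.
Line 2 (C-440, Durland, 3,872 m², £289,780.48):
Base rate for C-440 is 32.5%.
Duty = £289,780.48 × 32.5% = £94,178.66.
Line 3 (C-685, Durland, 168 units, £12,882.24):
Base rate for C-685 is 14.5%.
C-685 has an FTA preferential rate, but origin Durland is not Orica; base rate stands.
Additional duty on C-685 from Durland: +26.1%. Applied ad valorem rate: 14.5% + 26.1% = 40.6%.
Duty = £12,882.24 × 40.6% = £5,230.19.
Total = £3,941.88 + £94,178.66 + £5,230.19 = £103,350.73.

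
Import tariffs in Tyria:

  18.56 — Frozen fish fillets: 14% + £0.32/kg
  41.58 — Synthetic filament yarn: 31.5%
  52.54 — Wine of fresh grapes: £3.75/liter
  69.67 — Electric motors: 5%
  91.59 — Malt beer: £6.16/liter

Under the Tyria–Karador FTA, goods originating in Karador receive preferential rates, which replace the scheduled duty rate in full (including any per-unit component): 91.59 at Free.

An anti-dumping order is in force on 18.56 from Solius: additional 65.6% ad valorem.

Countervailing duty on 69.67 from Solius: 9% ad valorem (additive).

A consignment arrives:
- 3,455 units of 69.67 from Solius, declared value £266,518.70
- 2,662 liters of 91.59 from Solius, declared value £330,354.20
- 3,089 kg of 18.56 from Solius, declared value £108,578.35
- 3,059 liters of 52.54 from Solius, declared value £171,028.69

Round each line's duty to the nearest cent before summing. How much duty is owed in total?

Line 1 (69.67, Solius, 3,455 units, £266,518.70):
Base rate for 69.67 is 5%.
Additional duty on 69.67 from Solius: +9%. Applied ad valorem rate: 5% + 9% = 14%.
Duty = £266,518.70 × 14% = £37,312.62.
Line 2 (91.59, Solius, 2,662 liters, £330,354.20):
Base rate for 91.59 is £6.16/liter.
91.59 has an FTA preferential rate, but origin Solius is not Karador; base rate stands.
Duty = 2,662 × £6.16 = £16,397.92.
Line 3 (18.56, Solius, 3,089 kg, £108,578.35):
Base rate for 18.56 is 14% + £0.32/kg.
Additional duty on 18.56 from Solius: +65.6%. Applied ad valorem rate: 14% + 65.6% = 79.6%.
Duty = £108,578.35 × 79.6% + 3,089 × £0.32 = £87,416.85.
Line 4 (52.54, Solius, 3,059 liters, £171,028.69):
Base rate for 52.54 is £3.75/liter.
Duty = 3,059 × £3.75 = £11,471.25.
Total = £37,312.62 + £16,397.92 + £87,416.85 + £11,471.25 = £152,598.64.

£152,598.64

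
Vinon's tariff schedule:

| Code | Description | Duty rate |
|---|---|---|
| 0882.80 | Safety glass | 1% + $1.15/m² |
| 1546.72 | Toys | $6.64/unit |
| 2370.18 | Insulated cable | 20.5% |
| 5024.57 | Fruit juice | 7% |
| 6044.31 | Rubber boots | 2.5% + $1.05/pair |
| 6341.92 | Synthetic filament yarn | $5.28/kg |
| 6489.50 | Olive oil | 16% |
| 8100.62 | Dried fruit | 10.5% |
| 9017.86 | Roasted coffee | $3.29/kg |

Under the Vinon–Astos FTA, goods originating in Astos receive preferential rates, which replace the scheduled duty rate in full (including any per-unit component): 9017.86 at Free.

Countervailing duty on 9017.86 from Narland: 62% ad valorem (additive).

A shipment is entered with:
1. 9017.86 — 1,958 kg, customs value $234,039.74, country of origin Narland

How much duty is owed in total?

Line 1 (9017.86, Narland, 1,958 kg, $234,039.74):
Base rate for 9017.86 is $3.29/kg.
9017.86 has an FTA preferential rate, but origin Narland is not Astos; base rate stands.
Additional duty on 9017.86 from Narland: +62% ad valorem. Applied ad valorem rate = 62%.
Duty = $234,039.74 × 62% + 1,958 × $3.29 = $151,546.46.

$151,546.46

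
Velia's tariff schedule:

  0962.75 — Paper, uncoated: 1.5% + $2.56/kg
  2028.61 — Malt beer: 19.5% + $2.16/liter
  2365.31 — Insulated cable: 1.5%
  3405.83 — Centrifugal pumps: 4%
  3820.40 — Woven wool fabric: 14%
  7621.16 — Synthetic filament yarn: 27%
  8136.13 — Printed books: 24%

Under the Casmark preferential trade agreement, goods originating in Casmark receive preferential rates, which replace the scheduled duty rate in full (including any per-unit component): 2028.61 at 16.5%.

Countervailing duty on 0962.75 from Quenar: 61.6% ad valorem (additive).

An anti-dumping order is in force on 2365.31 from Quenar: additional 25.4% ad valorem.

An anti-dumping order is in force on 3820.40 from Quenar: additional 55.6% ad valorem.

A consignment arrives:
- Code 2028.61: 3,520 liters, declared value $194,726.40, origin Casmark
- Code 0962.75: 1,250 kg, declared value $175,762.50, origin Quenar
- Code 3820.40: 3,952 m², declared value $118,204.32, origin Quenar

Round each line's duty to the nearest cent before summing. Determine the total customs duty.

Line 1 (2028.61, Casmark, 3,520 liters, $194,726.40):
Base rate for 2028.61 is 19.5% + $2.16/liter.
Origin Casmark qualifies under the Velia–Casmark agreement and 2028.61 is covered: preferential rate 16.5% applies instead.
Duty = $194,726.40 × 16.5% = $32,129.86.
Line 2 (0962.75, Quenar, 1,250 kg, $175,762.50):
Base rate for 0962.75 is 1.5% + $2.56/kg.
Additional duty on 0962.75 from Quenar: +61.6%. Applied ad valorem rate: 1.5% + 61.6% = 63.1%.
Duty = $175,762.50 × 63.1% + 1,250 × $2.56 = $114,106.14.
Line 3 (3820.40, Quenar, 3,952 m², $118,204.32):
Base rate for 3820.40 is 14%.
Additional duty on 3820.40 from Quenar: +55.6%. Applied ad valorem rate: 14% + 55.6% = 69.6%.
Duty = $118,204.32 × 69.6% = $82,270.21.
Total = $32,129.86 + $114,106.14 + $82,270.21 = $228,506.21.

$228,506.21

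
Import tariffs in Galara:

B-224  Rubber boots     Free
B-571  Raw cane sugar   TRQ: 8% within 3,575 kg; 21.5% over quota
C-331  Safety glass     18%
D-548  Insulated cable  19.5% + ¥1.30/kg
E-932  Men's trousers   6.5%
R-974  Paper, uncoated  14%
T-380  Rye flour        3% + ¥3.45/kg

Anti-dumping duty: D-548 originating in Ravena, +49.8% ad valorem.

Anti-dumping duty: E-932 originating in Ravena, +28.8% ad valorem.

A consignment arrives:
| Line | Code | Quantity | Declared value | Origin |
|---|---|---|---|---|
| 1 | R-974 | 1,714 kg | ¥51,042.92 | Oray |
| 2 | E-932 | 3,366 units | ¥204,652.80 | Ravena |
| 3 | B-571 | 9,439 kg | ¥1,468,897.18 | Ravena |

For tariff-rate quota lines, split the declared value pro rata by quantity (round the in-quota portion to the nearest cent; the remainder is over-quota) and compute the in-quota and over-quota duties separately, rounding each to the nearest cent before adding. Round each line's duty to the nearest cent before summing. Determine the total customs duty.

Line 1 (R-974, Oray, 1,714 kg, ¥51,042.92):
Base rate for R-974 is 14%.
Duty = ¥51,042.92 × 14% = ¥7,146.01.
Line 2 (E-932, Ravena, 3,366 units, ¥204,652.80):
Base rate for E-932 is 6.5%.
Additional duty on E-932 from Ravena: +28.8%. Applied ad valorem rate: 6.5% + 28.8% = 35.3%.
Duty = ¥204,652.80 × 35.3% = ¥72,242.44.
Line 3 (B-571, Ravena, 9,439 kg, ¥1,468,897.18):
Code B-571 is under a tariff-rate quota (threshold 3,575 kg). In-quota: 3,575 kg at 8%; over-quota: 5,864 kg at 21.5%.
Pro-rata value split: in-quota = ¥1,468,897.18 × 3,575/9,439 = ¥556,341.50; over-quota = ¥1,468,897.18 − ¥556,341.50 = ¥912,555.68.
In-quota duty = ¥556,341.50 × 8% = ¥44,507.32. Over-quota duty = ¥912,555.68 × 21.5% = ¥196,199.47.
Line duty = ¥44,507.32 + ¥196,199.47 = ¥240,706.79.
Total = ¥7,146.01 + ¥72,242.44 + ¥240,706.79 = ¥320,095.24.

¥320,095.24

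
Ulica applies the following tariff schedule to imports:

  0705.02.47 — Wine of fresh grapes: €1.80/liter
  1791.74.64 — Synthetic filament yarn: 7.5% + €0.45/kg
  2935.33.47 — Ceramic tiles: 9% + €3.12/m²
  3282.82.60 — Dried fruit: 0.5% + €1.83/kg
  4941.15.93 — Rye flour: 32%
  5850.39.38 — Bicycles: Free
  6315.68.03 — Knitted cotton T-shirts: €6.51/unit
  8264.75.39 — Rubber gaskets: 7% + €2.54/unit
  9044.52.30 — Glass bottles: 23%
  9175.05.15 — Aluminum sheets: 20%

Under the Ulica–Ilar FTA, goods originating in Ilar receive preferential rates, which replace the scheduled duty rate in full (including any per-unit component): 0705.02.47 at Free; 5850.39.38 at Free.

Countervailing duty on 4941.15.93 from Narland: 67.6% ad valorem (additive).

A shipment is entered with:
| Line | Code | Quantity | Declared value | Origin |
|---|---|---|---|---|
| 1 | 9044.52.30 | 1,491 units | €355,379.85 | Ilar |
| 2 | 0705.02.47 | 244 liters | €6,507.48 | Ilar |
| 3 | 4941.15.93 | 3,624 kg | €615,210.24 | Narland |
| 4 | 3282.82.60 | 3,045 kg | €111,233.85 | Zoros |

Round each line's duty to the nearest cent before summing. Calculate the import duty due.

€700,615.29

Line 1 (9044.52.30, Ilar, 1,491 units, €355,379.85):
Base rate for 9044.52.30 is 23%.
Origin Ilar is the FTA partner but 9044.52.30 is not on the preference list; base rate stands.
Duty = €355,379.85 × 23% = €81,737.37.
Line 2 (0705.02.47, Ilar, 244 liters, €6,507.48):
Base rate for 0705.02.47 is €1.80/liter.
Origin Ilar qualifies under the Ulica–Ilar agreement and 0705.02.47 is covered: preferential rate Free applies instead.
Duty = €6,507.48 × 0% = €0.00.
Line 3 (4941.15.93, Narland, 3,624 kg, €615,210.24):
Base rate for 4941.15.93 is 32%.
Additional duty on 4941.15.93 from Narland: +67.6%. Applied ad valorem rate: 32% + 67.6% = 99.6%.
Duty = €615,210.24 × 99.6% = €612,749.40.
Line 4 (3282.82.60, Zoros, 3,045 kg, €111,233.85):
Base rate for 3282.82.60 is 0.5% + €1.83/kg.
Duty = €111,233.85 × 0.5% + 3,045 × €1.83 = €6,128.52.
Total = €81,737.37 + €0.00 + €612,749.40 + €6,128.52 = €700,615.29.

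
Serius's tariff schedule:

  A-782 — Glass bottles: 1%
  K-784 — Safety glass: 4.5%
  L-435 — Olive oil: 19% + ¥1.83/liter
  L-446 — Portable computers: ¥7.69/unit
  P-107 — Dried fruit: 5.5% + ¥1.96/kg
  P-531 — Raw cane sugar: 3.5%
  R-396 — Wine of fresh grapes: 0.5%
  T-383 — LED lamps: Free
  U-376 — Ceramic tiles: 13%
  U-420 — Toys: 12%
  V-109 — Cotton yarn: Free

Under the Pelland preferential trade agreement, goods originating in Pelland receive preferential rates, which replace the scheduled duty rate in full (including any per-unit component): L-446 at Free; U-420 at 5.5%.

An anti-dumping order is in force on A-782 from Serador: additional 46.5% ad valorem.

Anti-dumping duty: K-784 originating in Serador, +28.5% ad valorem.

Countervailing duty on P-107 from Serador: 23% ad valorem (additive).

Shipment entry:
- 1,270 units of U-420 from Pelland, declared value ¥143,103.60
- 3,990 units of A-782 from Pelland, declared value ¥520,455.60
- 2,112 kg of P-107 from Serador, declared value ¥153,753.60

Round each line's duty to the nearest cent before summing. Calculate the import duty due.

Line 1 (U-420, Pelland, 1,270 units, ¥143,103.60):
Base rate for U-420 is 12%.
Origin Pelland qualifies under the Serius–Pelland agreement and U-420 is covered: preferential rate 5.5% applies instead.
Duty = ¥143,103.60 × 5.5% = ¥7,870.70.
Line 2 (A-782, Pelland, 3,990 units, ¥520,455.60):
Base rate for A-782 is 1%.
Origin Pelland is the FTA partner but A-782 is not on the preference list; base rate stands.
The additional-duty order on A-782 targets Serador, not Pelland; it does not apply.
Duty = ¥520,455.60 × 1% = ¥5,204.56.
Line 3 (P-107, Serador, 2,112 kg, ¥153,753.60):
Base rate for P-107 is 5.5% + ¥1.96/kg.
Additional duty on P-107 from Serador: +23%. Applied ad valorem rate: 5.5% + 23% = 28.5%.
Duty = ¥153,753.60 × 28.5% + 2,112 × ¥1.96 = ¥47,959.30.
Total = ¥7,870.70 + ¥5,204.56 + ¥47,959.30 = ¥61,034.56.

¥61,034.56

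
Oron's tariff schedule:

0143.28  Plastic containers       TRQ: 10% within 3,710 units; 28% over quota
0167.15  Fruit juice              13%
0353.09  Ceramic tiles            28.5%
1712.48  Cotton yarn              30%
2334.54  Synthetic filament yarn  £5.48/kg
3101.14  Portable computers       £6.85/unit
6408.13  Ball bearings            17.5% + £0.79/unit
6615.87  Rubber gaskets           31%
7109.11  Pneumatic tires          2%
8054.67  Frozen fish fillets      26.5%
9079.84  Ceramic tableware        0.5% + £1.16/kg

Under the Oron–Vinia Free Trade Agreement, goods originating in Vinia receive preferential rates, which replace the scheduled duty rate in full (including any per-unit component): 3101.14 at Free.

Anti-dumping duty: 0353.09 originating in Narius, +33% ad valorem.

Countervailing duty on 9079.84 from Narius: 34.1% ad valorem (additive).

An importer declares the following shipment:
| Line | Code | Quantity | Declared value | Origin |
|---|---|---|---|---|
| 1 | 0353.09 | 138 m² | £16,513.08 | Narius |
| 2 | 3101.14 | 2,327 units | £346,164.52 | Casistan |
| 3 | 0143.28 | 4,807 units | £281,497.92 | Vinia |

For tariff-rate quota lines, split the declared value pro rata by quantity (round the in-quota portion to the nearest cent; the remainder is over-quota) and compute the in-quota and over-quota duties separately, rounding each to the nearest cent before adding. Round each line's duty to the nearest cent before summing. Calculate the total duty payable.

Line 1 (0353.09, Narius, 138 m², £16,513.08):
Base rate for 0353.09 is 28.5%.
Additional duty on 0353.09 from Narius: +33%. Applied ad valorem rate: 28.5% + 33% = 61.5%.
Duty = £16,513.08 × 61.5% = £10,155.54.
Line 2 (3101.14, Casistan, 2,327 units, £346,164.52):
Base rate for 3101.14 is £6.85/unit.
3101.14 has an FTA preferential rate, but origin Casistan is not Vinia; base rate stands.
Duty = 2,327 × £6.85 = £15,939.95.
Line 3 (0143.28, Vinia, 4,807 units, £281,497.92):
Code 0143.28 is under a tariff-rate quota (threshold 3,710 units). In-quota: 3,710 units at 10%; over-quota: 1,097 units at 28%.
Pro-rata value split: in-quota = £281,497.92 × 3,710/4,807 = £217,257.60; over-quota = £281,497.92 − £217,257.60 = £64,240.32.
In-quota duty = £217,257.60 × 10% = £21,725.76. Over-quota duty = £64,240.32 × 28% = £17,987.29.
Line duty = £21,725.76 + £17,987.29 = £39,713.05.
Total = £10,155.54 + £15,939.95 + £39,713.05 = £65,808.54.

£65,808.54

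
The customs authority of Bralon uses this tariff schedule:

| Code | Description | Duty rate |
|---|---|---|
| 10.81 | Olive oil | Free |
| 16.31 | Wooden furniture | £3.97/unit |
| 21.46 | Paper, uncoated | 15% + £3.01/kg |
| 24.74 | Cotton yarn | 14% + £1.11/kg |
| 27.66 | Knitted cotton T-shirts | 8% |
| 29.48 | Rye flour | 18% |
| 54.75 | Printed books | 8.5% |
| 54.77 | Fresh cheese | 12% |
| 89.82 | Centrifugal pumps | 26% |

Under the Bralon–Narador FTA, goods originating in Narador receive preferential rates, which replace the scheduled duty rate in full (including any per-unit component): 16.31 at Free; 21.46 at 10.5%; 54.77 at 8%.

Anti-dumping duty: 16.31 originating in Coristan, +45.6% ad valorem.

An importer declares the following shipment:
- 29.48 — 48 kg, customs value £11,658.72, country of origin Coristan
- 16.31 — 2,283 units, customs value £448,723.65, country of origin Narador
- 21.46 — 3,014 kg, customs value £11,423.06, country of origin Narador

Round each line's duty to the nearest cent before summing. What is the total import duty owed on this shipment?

£3,297.99

Line 1 (29.48, Coristan, 48 kg, £11,658.72):
Base rate for 29.48 is 18%.
Duty = £11,658.72 × 18% = £2,098.57.
Line 2 (16.31, Narador, 2,283 units, £448,723.65):
Base rate for 16.31 is £3.97/unit.
Origin Narador qualifies under the Bralon–Narador agreement and 16.31 is covered: preferential rate Free applies instead.
The additional-duty order on 16.31 targets Coristan, not Narador; it does not apply.
Duty = £448,723.65 × 0% = £0.00.
Line 3 (21.46, Narador, 3,014 kg, £11,423.06):
Base rate for 21.46 is 15% + £3.01/kg.
Origin Narador qualifies under the Bralon–Narador agreement and 21.46 is covered: preferential rate 10.5% applies instead.
Duty = £11,423.06 × 10.5% = £1,199.42.
Total = £2,098.57 + £0.00 + £1,199.42 = £3,297.99.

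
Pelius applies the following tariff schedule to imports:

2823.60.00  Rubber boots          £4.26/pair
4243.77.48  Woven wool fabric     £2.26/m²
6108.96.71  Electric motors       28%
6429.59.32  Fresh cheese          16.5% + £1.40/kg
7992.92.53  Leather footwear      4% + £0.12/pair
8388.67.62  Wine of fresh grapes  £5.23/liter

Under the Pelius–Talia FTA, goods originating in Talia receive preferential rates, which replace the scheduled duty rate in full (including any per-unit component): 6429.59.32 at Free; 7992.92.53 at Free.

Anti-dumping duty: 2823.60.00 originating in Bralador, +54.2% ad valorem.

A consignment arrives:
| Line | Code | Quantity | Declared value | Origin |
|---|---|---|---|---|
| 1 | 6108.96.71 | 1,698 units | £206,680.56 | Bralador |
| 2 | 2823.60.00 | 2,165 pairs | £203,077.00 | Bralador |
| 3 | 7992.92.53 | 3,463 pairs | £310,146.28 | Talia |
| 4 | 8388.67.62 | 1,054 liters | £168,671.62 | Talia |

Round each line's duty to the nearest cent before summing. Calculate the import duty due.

Line 1 (6108.96.71, Bralador, 1,698 units, £206,680.56):
Base rate for 6108.96.71 is 28%.
Duty = £206,680.56 × 28% = £57,870.56.
Line 2 (2823.60.00, Bralador, 2,165 pairs, £203,077.00):
Base rate for 2823.60.00 is £4.26/pair.
Additional duty on 2823.60.00 from Bralador: +54.2% ad valorem. Applied ad valorem rate = 54.2%.
Duty = £203,077.00 × 54.2% + 2,165 × £4.26 = £119,290.63.
Line 3 (7992.92.53, Talia, 3,463 pairs, £310,146.28):
Base rate for 7992.92.53 is 4% + £0.12/pair.
Origin Talia qualifies under the Pelius–Talia agreement and 7992.92.53 is covered: preferential rate Free applies instead.
Duty = £310,146.28 × 0% = £0.00.
Line 4 (8388.67.62, Talia, 1,054 liters, £168,671.62):
Base rate for 8388.67.62 is £5.23/liter.
Origin Talia is the FTA partner but 8388.67.62 is not on the preference list; base rate stands.
Duty = 1,054 × £5.23 = £5,512.42.
Total = £57,870.56 + £119,290.63 + £0.00 + £5,512.42 = £182,673.61.

£182,673.61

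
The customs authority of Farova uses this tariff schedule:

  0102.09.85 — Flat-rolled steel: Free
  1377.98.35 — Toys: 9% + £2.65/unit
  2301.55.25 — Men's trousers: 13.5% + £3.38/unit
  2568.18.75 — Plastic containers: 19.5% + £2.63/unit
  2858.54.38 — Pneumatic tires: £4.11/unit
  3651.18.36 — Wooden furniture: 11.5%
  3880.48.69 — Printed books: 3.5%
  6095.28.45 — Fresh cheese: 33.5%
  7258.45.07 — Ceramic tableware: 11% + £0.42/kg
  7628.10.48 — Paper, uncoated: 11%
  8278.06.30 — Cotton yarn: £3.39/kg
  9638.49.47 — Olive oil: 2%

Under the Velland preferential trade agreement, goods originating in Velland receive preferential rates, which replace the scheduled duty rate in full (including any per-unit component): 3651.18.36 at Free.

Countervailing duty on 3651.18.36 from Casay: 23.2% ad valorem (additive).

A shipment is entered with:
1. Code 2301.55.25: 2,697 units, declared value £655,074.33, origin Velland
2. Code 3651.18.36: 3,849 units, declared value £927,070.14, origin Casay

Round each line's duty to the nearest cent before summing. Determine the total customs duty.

£419,244.23

Line 1 (2301.55.25, Velland, 2,697 units, £655,074.33):
Base rate for 2301.55.25 is 13.5% + £3.38/unit.
Origin Velland is the FTA partner but 2301.55.25 is not on the preference list; base rate stands.
Duty = £655,074.33 × 13.5% + 2,697 × £3.38 = £97,550.89.
Line 2 (3651.18.36, Casay, 3,849 units, £927,070.14):
Base rate for 3651.18.36 is 11.5%.
3651.18.36 has an FTA preferential rate, but origin Casay is not Velland; base rate stands.
Additional duty on 3651.18.36 from Casay: +23.2%. Applied ad valorem rate: 11.5% + 23.2% = 34.7%.
Duty = £927,070.14 × 34.7% = £321,693.34.
Total = £97,550.89 + £321,693.34 = £419,244.23.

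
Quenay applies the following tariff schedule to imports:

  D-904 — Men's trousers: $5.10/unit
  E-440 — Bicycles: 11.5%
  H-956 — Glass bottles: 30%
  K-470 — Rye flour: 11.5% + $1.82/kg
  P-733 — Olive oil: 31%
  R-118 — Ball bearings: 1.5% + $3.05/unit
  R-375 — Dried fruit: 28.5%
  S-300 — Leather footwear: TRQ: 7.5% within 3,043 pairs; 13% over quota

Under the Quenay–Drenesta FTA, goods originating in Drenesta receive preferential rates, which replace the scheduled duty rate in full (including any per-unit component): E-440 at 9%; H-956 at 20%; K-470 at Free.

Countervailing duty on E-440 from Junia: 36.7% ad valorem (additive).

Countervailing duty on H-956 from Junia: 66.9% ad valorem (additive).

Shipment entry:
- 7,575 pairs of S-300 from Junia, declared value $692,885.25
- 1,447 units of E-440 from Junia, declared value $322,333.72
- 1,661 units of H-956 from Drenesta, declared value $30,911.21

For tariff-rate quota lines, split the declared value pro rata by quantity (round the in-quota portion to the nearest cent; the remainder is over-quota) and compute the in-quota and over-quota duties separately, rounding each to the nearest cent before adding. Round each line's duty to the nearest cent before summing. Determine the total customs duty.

$236,313.30

Line 1 (S-300, Junia, 7,575 pairs, $692,885.25):
Code S-300 is under a tariff-rate quota (threshold 3,043 pairs). In-quota: 3,043 pairs at 7.5%; over-quota: 4,532 pairs at 13%.
Pro-rata value split: in-quota = $692,885.25 × 3,043/7,575 = $278,343.21; over-quota = $692,885.25 − $278,343.21 = $414,542.04.
In-quota duty = $278,343.21 × 7.5% = $20,875.74. Over-quota duty = $414,542.04 × 13% = $53,890.47.
Line duty = $20,875.74 + $53,890.47 = $74,766.21.
Line 2 (E-440, Junia, 1,447 units, $322,333.72):
Base rate for E-440 is 11.5%.
E-440 has an FTA preferential rate, but origin Junia is not Drenesta; base rate stands.
Additional duty on E-440 from Junia: +36.7%. Applied ad valorem rate: 11.5% + 36.7% = 48.2%.
Duty = $322,333.72 × 48.2% = $155,364.85.
Line 3 (H-956, Drenesta, 1,661 units, $30,911.21):
Base rate for H-956 is 30%.
Origin Drenesta qualifies under the Quenay–Drenesta agreement and H-956 is covered: preferential rate 20% applies instead.
The additional-duty order on H-956 targets Junia, not Drenesta; it does not apply.
Duty = $30,911.21 × 20% = $6,182.24.
Total = $74,766.21 + $155,364.85 + $6,182.24 = $236,313.30.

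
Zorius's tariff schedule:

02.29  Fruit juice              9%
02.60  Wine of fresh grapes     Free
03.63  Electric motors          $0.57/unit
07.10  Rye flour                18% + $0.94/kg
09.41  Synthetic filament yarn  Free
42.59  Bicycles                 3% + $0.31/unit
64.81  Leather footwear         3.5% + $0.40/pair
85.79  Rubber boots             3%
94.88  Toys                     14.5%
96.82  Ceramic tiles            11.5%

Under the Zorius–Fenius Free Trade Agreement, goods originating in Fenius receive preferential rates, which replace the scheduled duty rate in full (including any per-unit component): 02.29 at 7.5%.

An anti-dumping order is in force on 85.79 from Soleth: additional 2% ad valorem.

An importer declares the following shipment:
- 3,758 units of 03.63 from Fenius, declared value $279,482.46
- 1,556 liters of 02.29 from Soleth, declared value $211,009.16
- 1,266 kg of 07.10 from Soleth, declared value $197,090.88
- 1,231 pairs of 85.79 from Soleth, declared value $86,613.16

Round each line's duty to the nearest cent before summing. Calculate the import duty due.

Line 1 (03.63, Fenius, 3,758 units, $279,482.46):
Base rate for 03.63 is $0.57/unit.
Origin Fenius is the FTA partner but 03.63 is not on the preference list; base rate stands.
Duty = 3,758 × $0.57 = $2,142.06.
Line 2 (02.29, Soleth, 1,556 liters, $211,009.16):
Base rate for 02.29 is 9%.
02.29 has an FTA preferential rate, but origin Soleth is not Fenius; base rate stands.
Duty = $211,009.16 × 9% = $18,990.82.
Line 3 (07.10, Soleth, 1,266 kg, $197,090.88):
Base rate for 07.10 is 18% + $0.94/kg.
Duty = $197,090.88 × 18% + 1,266 × $0.94 = $36,666.40.
Line 4 (85.79, Soleth, 1,231 pairs, $86,613.16):
Base rate for 85.79 is 3%.
Additional duty on 85.79 from Soleth: +2%. Applied ad valorem rate: 3% + 2% = 5%.
Duty = $86,613.16 × 5% = $4,330.66.
Total = $2,142.06 + $18,990.82 + $36,666.40 + $4,330.66 = $62,129.94.

$62,129.94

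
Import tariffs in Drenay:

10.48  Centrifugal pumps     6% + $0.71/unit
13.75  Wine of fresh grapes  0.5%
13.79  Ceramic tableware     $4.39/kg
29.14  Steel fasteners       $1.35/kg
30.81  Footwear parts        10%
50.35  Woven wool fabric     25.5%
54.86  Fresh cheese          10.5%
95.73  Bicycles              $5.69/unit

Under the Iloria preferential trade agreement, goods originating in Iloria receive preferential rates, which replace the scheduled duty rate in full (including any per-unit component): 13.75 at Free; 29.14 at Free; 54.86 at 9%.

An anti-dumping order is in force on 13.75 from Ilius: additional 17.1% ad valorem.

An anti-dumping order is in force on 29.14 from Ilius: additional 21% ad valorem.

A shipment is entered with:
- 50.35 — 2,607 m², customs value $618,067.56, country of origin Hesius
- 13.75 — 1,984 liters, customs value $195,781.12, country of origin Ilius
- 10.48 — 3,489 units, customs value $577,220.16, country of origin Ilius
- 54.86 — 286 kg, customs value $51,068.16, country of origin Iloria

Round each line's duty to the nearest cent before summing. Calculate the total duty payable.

$233,771.24

Line 1 (50.35, Hesius, 2,607 m², $618,067.56):
Base rate for 50.35 is 25.5%.
Duty = $618,067.56 × 25.5% = $157,607.23.
Line 2 (13.75, Ilius, 1,984 liters, $195,781.12):
Base rate for 13.75 is 0.5%.
13.75 has an FTA preferential rate, but origin Ilius is not Iloria; base rate stands.
Additional duty on 13.75 from Ilius: +17.1%. Applied ad valorem rate: 0.5% + 17.1% = 17.6%.
Duty = $195,781.12 × 17.6% = $34,457.48.
Line 3 (10.48, Ilius, 3,489 units, $577,220.16):
Base rate for 10.48 is 6% + $0.71/unit.
Duty = $577,220.16 × 6% + 3,489 × $0.71 = $37,110.40.
Line 4 (54.86, Iloria, 286 kg, $51,068.16):
Base rate for 54.86 is 10.5%.
Origin Iloria qualifies under the Drenay–Iloria agreement and 54.86 is covered: preferential rate 9% applies instead.
Duty = $51,068.16 × 9% = $4,596.13.
Total = $157,607.23 + $34,457.48 + $37,110.40 + $4,596.13 = $233,771.24.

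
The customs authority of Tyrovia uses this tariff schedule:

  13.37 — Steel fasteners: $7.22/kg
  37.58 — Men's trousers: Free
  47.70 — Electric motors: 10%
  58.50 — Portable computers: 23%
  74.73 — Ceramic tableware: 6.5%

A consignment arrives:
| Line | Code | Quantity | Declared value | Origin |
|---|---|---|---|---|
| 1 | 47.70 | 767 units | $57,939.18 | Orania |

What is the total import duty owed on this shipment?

Line 1 (47.70, Orania, 767 units, $57,939.18):
Base rate for 47.70 is 10%.
Duty = $57,939.18 × 10% = $5,793.92.

$5,793.92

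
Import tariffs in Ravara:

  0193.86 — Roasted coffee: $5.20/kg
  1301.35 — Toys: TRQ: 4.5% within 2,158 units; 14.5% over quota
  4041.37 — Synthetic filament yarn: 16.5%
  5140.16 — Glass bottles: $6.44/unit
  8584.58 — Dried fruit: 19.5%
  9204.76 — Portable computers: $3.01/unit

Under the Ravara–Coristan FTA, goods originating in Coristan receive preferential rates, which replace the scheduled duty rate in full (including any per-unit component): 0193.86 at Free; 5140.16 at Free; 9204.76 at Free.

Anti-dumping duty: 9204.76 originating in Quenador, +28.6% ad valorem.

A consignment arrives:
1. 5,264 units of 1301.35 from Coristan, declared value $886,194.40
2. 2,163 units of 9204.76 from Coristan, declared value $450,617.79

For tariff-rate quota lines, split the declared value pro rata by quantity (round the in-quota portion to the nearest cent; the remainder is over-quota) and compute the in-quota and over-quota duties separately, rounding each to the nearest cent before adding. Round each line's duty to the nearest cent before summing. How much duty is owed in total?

Line 1 (1301.35, Coristan, 5,264 units, $886,194.40):
Code 1301.35 is under a tariff-rate quota (threshold 2,158 units). In-quota: 2,158 units at 4.5%; over-quota: 3,106 units at 14.5%.
Pro-rata value split: in-quota = $886,194.40 × 2,158/5,264 = $363,299.30; over-quota = $886,194.40 − $363,299.30 = $522,895.10.
In-quota duty = $363,299.30 × 4.5% = $16,348.47. Over-quota duty = $522,895.10 × 14.5% = $75,819.79.
Line duty = $16,348.47 + $75,819.79 = $92,168.26.
Line 2 (9204.76, Coristan, 2,163 units, $450,617.79):
Base rate for 9204.76 is $3.01/unit.
Origin Coristan qualifies under the Ravara–Coristan agreement and 9204.76 is covered: preferential rate Free applies instead.
The additional-duty order on 9204.76 targets Quenador, not Coristan; it does not apply.
Duty = $450,617.79 × 0% = $0.00.
Total = $92,168.26 + $0.00 = $92,168.26.

$92,168.26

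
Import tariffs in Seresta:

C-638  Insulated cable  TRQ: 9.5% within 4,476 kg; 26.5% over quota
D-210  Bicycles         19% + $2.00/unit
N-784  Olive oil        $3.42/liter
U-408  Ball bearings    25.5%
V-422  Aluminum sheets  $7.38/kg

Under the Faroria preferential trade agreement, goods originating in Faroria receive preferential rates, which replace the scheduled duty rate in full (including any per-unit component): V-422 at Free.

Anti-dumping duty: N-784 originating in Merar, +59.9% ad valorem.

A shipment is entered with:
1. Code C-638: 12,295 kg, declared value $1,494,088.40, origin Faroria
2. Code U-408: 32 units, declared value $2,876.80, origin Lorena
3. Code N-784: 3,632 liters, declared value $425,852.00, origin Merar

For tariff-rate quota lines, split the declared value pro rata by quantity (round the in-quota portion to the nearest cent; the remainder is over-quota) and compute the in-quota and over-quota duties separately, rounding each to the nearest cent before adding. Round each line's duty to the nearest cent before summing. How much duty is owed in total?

Line 1 (C-638, Faroria, 12,295 kg, $1,494,088.40):
Code C-638 is under a tariff-rate quota (threshold 4,476 kg). In-quota: 4,476 kg at 9.5%; over-quota: 7,819 kg at 26.5%.
Pro-rata value split: in-quota = $1,494,088.40 × 4,476/12,295 = $543,923.52; over-quota = $1,494,088.40 − $543,923.52 = $950,164.88.
In-quota duty = $543,923.52 × 9.5% = $51,672.73. Over-quota duty = $950,164.88 × 26.5% = $251,793.69.
Line duty = $51,672.73 + $251,793.69 = $303,466.42.
Line 2 (U-408, Lorena, 32 units, $2,876.80):
Base rate for U-408 is 25.5%.
Duty = $2,876.80 × 25.5% = $733.58.
Line 3 (N-784, Merar, 3,632 liters, $425,852.00):
Base rate for N-784 is $3.42/liter.
Additional duty on N-784 from Merar: +59.9% ad valorem. Applied ad valorem rate = 59.9%.
Duty = $425,852.00 × 59.9% + 3,632 × $3.42 = $267,506.79.
Total = $303,466.42 + $733.58 + $267,506.79 = $571,706.79.

$571,706.79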